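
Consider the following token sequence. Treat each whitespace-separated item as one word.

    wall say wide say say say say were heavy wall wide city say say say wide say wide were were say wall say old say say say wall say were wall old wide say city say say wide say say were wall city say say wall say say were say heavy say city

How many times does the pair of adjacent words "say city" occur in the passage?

Scanning the 52 overlapping bigram windows for "say city":
  position 34–35: say city
  position 52–53: say city

2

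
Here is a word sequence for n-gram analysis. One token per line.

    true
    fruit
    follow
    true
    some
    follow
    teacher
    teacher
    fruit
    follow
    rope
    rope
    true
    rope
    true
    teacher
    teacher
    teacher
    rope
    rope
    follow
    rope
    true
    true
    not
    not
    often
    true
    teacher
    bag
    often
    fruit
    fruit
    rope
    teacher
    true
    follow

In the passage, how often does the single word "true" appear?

Scanning the 37 tokens for "true":
  position 1: true
  position 4: true
  position 13: true
  position 15: true
  position 23: true
  position 24: true
  position 28: true
  position 36: true

8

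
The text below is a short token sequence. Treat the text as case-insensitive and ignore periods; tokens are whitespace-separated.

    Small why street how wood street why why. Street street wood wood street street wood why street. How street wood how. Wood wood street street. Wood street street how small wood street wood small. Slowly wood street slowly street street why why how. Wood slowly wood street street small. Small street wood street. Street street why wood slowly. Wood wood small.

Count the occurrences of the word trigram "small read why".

0

Scanning the 59 overlapping trigram windows for "small read why":
  (none found)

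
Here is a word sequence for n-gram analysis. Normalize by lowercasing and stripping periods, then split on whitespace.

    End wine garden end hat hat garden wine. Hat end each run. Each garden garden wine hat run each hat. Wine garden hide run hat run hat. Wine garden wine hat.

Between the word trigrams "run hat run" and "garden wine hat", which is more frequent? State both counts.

"garden wine hat" (3 vs 1)

"run hat run": 1 occurrence
"garden wine hat": 3 occurrences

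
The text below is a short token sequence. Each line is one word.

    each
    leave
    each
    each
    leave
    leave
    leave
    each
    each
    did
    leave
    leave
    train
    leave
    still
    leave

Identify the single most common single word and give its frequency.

"leave", 8 times

Unigram frequencies (highest first):
  leave: 8
  each: 5
  did: 1
  train: 1
  still: 1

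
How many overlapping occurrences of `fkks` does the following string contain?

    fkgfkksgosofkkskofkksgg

Sliding a length-4 window over the 23 characters (20 positions):
  position 4–7: fkks
  position 12–15: fkks
  position 18–21: fkks

3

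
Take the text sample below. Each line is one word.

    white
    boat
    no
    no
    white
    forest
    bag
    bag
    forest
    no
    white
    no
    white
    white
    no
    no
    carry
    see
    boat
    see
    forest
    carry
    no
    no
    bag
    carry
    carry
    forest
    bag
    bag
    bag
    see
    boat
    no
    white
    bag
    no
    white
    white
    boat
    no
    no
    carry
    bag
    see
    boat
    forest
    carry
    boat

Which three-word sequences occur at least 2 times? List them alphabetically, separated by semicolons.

Trigram counts meeting the condition (at least 2 times):
  bag see boat: 2
  boat no no: 2
  forest bag bag: 2
  no no carry: 2
  no white white: 2
  white boat no: 2

bag see boat; boat no no; forest bag bag; no no carry; no white white; white boat no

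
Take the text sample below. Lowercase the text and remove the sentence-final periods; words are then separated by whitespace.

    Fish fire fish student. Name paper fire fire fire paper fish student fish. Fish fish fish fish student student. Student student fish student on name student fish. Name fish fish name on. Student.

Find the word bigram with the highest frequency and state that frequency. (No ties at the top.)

"fish fish", 5 times

Bigram frequencies (highest first):
  fish fish: 5
  fish student: 4
  student fish: 3
  student student: 3
  fire fire: 2
  fish name: 2
  … (13 more, each ≤ 1)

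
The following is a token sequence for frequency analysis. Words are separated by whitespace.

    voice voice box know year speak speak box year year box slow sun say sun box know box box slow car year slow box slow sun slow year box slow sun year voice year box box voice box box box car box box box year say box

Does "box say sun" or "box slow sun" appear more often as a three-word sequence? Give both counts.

"box say sun": 0 occurrences
"box slow sun": 3 occurrences

"box slow sun" (3 vs 0)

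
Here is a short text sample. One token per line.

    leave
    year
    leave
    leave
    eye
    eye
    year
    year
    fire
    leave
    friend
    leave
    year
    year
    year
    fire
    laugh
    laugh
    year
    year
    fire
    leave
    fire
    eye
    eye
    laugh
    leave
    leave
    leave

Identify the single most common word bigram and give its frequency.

"year year", 4 times

Bigram frequencies (highest first):
  year year: 4
  leave leave: 3
  year fire: 3
  leave year: 2
  eye eye: 2
  fire leave: 2
  … (12 more, each ≤ 1)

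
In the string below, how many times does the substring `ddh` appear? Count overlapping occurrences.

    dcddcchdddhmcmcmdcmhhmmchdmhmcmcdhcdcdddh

Sliding a length-3 window over the 41 characters (39 positions):
  position 9–11: ddh
  position 39–41: ddh

2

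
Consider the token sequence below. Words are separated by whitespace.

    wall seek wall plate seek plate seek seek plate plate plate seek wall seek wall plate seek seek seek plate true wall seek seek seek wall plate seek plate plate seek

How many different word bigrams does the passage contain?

9

31 tokens → 30 bigram windows in total.
Repeated bigrams (each contributes count−1 duplicates):
  plate seek: 6
  seek seek: 5
  seek plate: 4
  seek wall: 4
  plate plate: 3
  wall plate: 3
  wall seek: 3
21 duplicate windows → 30 − 21 = 9 distinct.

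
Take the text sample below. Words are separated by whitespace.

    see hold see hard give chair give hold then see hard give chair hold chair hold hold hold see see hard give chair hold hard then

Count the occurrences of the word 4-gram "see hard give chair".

Scanning the 23 overlapping 4-gram windows for "see hard give chair":
  position 3–6: see hard give chair
  position 10–13: see hard give chair
  position 20–23: see hard give chair

3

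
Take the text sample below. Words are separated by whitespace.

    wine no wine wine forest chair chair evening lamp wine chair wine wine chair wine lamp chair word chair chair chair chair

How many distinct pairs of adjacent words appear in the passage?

22 tokens → 21 bigram windows in total.
Repeated bigrams (each contributes count−1 duplicates):
  chair chair: 4
  chair wine: 2
  wine chair: 2
  wine wine: 2
6 duplicate windows → 21 − 6 = 15 distinct.

15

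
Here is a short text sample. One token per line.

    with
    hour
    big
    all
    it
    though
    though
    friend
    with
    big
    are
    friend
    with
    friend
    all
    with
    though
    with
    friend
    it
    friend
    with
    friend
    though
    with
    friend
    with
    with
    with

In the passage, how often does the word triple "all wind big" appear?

0

Scanning the 27 overlapping trigram windows for "all wind big":
  (none found)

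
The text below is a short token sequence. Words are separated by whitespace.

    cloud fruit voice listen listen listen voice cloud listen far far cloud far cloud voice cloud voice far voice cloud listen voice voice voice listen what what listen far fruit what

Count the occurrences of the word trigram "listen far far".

1

Scanning the 29 overlapping trigram windows for "listen far far":
  position 9–11: listen far far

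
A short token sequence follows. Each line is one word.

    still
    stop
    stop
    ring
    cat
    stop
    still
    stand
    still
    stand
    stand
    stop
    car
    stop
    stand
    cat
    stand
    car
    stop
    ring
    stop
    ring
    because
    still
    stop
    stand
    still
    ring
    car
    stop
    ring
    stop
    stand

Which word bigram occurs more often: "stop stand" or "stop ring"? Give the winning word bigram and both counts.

"stop ring" (4 vs 3)

"stop stand": 3 occurrences
"stop ring": 4 occurrences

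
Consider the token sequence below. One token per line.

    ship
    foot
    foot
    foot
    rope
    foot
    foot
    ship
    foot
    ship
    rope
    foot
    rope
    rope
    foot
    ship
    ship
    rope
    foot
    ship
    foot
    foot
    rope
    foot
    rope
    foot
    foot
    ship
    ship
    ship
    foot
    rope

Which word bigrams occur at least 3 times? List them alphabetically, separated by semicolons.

foot foot; foot rope; foot ship; rope foot; ship foot; ship ship

Bigram counts meeting the condition (at least 3 times):
  foot foot: 5
  foot rope: 5
  foot ship: 5
  rope foot: 6
  ship foot: 4
  ship ship: 3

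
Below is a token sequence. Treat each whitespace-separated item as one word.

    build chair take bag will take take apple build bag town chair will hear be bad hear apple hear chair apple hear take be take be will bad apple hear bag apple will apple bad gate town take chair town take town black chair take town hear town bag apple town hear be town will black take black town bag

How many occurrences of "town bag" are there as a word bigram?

2

Scanning the 59 overlapping bigram windows for "town bag":
  position 48–49: town bag
  position 59–60: town bag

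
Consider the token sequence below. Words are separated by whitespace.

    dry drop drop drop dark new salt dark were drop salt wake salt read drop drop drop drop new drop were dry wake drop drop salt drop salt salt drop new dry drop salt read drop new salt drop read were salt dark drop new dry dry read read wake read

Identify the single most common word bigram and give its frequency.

Bigram frequencies (highest first):
  drop drop: 6
  drop salt: 4
  drop new: 4
  salt drop: 3
  dry drop: 2
  new salt: 2
  … (25 more, each ≤ 2)

"drop drop", 6 times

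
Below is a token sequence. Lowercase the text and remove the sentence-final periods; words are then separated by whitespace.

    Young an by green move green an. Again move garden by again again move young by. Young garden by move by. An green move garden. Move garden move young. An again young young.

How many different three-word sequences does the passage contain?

30

33 tokens → 31 trigram windows in total.
Repeated trigrams (each contributes count−1 duplicates):
  move garden move: 2
1 duplicate windows → 31 − 1 = 30 distinct.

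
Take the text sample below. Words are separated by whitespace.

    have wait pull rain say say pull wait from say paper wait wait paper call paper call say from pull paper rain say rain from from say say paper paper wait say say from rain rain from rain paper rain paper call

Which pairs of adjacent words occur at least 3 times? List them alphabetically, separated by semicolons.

paper call; say say

Bigram counts meeting the condition (at least 3 times):
  paper call: 3
  say say: 3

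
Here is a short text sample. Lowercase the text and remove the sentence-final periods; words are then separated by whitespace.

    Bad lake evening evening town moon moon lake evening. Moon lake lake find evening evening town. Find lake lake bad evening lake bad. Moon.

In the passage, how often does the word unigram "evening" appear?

Scanning the 24 tokens for "evening":
  position 3: evening
  position 4: evening
  position 9: evening
  position 14: evening
  position 15: evening
  position 21: evening

6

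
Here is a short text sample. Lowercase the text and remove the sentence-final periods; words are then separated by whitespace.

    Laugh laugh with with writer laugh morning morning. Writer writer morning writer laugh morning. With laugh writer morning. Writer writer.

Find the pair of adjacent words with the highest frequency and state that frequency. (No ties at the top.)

Bigram frequencies (highest first):
  morning writer: 3
  writer laugh: 2
  laugh morning: 2
  writer writer: 2
  writer morning: 2
  laugh laugh: 1
  … (7 more, each ≤ 1)

"morning writer", 3 times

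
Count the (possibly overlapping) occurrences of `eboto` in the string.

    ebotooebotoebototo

Sliding a length-5 window over the 18 characters (14 positions):
  position 1–5: eboto
  position 7–11: eboto
  position 12–16: eboto

3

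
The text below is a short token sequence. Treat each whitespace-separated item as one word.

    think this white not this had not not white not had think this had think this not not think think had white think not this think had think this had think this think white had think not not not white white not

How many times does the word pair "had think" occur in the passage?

5

Scanning the 41 overlapping bigram windows for "had think":
  position 11–12: had think
  position 14–15: had think
  position 27–28: had think
  position 30–31: had think
  position 35–36: had think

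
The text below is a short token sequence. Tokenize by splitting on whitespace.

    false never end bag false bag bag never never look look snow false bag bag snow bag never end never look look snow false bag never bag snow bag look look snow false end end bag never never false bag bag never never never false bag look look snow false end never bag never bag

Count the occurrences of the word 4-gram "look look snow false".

4

Scanning the 52 overlapping 4-gram windows for "look look snow false":
  position 10–13: look look snow false
  position 21–24: look look snow false
  position 30–33: look look snow false
  position 47–50: look look snow false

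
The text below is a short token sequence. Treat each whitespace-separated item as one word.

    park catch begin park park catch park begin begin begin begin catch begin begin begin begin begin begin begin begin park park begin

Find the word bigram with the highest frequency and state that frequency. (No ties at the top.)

Bigram frequencies (highest first):
  begin begin: 10
  park catch: 2
  catch begin: 2
  begin park: 2
  park park: 2
  park begin: 2
  … (2 more, each ≤ 1)

"begin begin", 10 times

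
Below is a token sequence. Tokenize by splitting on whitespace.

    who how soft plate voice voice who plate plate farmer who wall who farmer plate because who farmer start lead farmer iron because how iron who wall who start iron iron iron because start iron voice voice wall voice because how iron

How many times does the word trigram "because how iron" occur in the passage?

2

Scanning the 40 overlapping trigram windows for "because how iron":
  position 23–25: because how iron
  position 40–42: because how iron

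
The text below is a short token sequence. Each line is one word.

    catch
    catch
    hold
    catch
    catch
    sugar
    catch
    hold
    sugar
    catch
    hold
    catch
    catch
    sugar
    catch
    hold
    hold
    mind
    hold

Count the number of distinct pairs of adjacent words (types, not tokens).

19 tokens → 18 bigram windows in total.
Repeated bigrams (each contributes count−1 duplicates):
  catch hold: 4
  catch catch: 3
  sugar catch: 3
  catch sugar: 2
  hold catch: 2
9 duplicate windows → 18 − 9 = 9 distinct.

9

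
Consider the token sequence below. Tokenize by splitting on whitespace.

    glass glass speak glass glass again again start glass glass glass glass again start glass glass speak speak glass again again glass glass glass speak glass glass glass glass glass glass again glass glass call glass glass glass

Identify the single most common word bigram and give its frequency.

Bigram frequencies (highest first):
  glass glass: 16
  glass again: 4
  glass speak: 3
  speak glass: 3
  again again: 2
  again start: 2
  … (5 more, each ≤ 2)

"glass glass", 16 times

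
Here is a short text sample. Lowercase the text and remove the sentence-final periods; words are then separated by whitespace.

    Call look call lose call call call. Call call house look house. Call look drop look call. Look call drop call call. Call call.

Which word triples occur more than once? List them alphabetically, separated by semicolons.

Trigram counts meeting the condition (more than once):
  call call call: 5
  call look call: 2

call call call; call look call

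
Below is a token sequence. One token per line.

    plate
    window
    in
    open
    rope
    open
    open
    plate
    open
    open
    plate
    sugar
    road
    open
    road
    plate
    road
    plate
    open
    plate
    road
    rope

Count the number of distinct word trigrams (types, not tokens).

22 tokens → 20 trigram windows in total.
Repeated trigrams (each contributes count−1 duplicates):
  open open plate: 2
1 duplicate windows → 20 − 1 = 19 distinct.

19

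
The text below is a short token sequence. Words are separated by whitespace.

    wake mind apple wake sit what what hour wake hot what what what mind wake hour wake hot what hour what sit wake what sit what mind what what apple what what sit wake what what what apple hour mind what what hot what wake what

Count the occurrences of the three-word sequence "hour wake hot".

2

Scanning the 44 overlapping trigram windows for "hour wake hot":
  position 8–10: hour wake hot
  position 16–18: hour wake hot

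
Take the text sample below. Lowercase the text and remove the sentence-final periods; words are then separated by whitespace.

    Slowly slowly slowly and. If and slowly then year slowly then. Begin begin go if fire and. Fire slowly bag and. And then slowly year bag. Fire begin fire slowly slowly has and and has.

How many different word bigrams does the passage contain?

29

35 tokens → 34 bigram windows in total.
Repeated bigrams (each contributes count−1 duplicates):
  slowly slowly: 3
  and and: 2
  fire slowly: 2
  slowly then: 2
5 duplicate windows → 34 − 5 = 29 distinct.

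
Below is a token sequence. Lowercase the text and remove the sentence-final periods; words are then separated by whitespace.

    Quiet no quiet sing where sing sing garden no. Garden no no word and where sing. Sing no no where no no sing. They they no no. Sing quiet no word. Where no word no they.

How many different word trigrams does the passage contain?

36 tokens → 34 trigram windows in total.
Repeated trigrams (each contributes count−1 duplicates):
  no no sing: 2
  where sing sing: 2
2 duplicate windows → 34 − 2 = 32 distinct.

32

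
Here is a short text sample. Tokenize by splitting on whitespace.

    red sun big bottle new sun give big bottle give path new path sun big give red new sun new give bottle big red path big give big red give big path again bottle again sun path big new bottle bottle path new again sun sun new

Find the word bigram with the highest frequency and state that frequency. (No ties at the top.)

Bigram frequencies (highest first):
  give big: 3
  sun big: 2
  big bottle: 2
  new sun: 2
  path new: 2
  big give: 2
  … (29 more, each ≤ 2)

"give big", 3 times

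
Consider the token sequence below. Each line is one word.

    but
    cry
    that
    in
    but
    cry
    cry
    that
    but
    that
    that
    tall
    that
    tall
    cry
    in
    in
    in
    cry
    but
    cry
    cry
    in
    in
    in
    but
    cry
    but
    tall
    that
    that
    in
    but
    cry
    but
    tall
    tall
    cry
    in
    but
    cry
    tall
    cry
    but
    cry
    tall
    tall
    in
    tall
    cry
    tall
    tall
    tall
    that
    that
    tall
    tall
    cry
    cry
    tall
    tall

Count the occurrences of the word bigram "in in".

4

Scanning the 60 overlapping bigram windows for "in in":
  position 16–17: in in
  position 17–18: in in
  position 23–24: in in
  position 24–25: in in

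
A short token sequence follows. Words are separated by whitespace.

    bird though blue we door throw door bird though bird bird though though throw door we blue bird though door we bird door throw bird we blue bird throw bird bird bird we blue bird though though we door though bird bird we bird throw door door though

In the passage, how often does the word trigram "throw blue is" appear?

Scanning the 46 overlapping trigram windows for "throw blue is":
  (none found)

0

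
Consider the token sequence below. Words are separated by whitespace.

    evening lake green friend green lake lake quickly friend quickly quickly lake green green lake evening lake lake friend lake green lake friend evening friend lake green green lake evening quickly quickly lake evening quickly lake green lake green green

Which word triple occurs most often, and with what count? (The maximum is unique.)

Trigram frequencies (highest first):
  lake green green: 3
  quickly quickly lake: 2
  quickly lake green: 2
  green green lake: 2
  green lake evening: 2
  friend lake green: 2
  … (23 more, each ≤ 2)

"lake green green", 3 times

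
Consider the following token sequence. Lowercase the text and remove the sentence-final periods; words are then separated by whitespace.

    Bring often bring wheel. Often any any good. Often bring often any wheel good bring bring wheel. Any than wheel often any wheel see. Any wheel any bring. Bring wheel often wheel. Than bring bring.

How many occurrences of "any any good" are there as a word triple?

Scanning the 33 overlapping trigram windows for "any any good":
  position 6–8: any any good

1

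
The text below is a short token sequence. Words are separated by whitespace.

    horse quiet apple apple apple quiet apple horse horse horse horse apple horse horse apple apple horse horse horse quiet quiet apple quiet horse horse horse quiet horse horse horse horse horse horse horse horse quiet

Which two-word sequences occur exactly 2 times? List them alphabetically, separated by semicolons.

apple quiet; horse apple; quiet horse

Bigram counts meeting the condition (exactly 2 times):
  apple quiet: 2
  horse apple: 2
  quiet horse: 2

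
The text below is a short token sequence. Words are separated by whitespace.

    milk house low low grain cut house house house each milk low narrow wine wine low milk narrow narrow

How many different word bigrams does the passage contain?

19 tokens → 18 bigram windows in total.
Repeated bigrams (each contributes count−1 duplicates):
  house house: 2
1 duplicate windows → 18 − 1 = 17 distinct.

17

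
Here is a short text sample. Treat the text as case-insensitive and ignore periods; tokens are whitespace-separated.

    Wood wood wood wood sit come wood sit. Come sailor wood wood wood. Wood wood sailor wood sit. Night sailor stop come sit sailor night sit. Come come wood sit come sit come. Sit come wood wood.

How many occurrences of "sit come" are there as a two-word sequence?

Scanning the 36 overlapping bigram windows for "sit come":
  position 5–6: sit come
  position 8–9: sit come
  position 26–27: sit come
  position 30–31: sit come
  position 32–33: sit come
  position 34–35: sit come

6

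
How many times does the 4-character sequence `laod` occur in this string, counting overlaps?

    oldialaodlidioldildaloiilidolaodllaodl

Sliding a length-4 window over the 38 characters (35 positions):
  position 6–9: laod
  position 29–32: laod
  position 34–37: laod

3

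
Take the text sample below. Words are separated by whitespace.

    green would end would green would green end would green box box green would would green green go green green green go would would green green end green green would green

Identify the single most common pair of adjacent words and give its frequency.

"would green", 6 times

Bigram frequencies (highest first):
  would green: 6
  green green: 5
  green would: 4
  end would: 2
  green end: 2
  would would: 2
  … (8 more, each ≤ 2)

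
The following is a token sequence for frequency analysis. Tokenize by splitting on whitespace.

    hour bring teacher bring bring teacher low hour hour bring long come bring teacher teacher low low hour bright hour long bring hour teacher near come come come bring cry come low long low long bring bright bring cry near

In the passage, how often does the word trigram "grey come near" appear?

0

Scanning the 38 overlapping trigram windows for "grey come near":
  (none found)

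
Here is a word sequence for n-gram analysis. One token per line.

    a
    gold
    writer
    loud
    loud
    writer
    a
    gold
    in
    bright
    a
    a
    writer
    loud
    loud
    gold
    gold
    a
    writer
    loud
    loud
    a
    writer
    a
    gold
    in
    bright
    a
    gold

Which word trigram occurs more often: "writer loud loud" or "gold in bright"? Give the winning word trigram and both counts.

"writer loud loud": 3 occurrences
"gold in bright": 2 occurrences

"writer loud loud" (3 vs 2)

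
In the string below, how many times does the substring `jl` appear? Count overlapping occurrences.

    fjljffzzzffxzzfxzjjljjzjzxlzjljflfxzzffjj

3

Sliding a length-2 window over the 41 characters (40 positions):
  position 2–3: jl
  position 19–20: jl
  position 29–30: jl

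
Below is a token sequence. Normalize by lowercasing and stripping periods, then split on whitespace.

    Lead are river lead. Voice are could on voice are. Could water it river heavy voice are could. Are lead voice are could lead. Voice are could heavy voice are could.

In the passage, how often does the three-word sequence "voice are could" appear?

6

Scanning the 29 overlapping trigram windows for "voice are could":
  position 5–7: voice are could
  position 9–11: voice are could
  position 16–18: voice are could
  position 21–23: voice are could
  position 25–27: voice are could
  position 29–31: voice are could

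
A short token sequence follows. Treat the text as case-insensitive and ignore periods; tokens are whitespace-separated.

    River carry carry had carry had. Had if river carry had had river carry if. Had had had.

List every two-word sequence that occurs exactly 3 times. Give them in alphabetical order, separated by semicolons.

Bigram counts meeting the condition (exactly 3 times):
  carry had: 3
  river carry: 3

carry had; river carry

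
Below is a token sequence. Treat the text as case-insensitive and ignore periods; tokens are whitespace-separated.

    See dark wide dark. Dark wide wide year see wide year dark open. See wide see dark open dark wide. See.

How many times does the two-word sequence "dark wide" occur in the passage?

3

Scanning the 20 overlapping bigram windows for "dark wide":
  position 2–3: dark wide
  position 5–6: dark wide
  position 19–20: dark wide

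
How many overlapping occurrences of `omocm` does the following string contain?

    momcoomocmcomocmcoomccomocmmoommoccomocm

Sliding a length-5 window over the 40 characters (36 positions):
  position 6–10: omocm
  position 12–16: omocm
  position 23–27: omocm
  position 36–40: omocm

4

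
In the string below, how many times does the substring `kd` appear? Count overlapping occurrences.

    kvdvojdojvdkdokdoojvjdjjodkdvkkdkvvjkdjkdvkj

Sliding a length-2 window over the 44 characters (43 positions):
  position 12–13: kd
  position 15–16: kd
  position 27–28: kd
  position 31–32: kd
  position 37–38: kd
  position 40–41: kd

6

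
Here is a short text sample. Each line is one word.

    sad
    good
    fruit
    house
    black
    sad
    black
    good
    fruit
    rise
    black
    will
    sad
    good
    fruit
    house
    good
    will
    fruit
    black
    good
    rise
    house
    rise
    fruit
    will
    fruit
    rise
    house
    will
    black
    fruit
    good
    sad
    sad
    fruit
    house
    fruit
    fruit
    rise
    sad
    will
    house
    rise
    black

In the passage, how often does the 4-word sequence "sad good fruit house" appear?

2

Scanning the 42 overlapping 4-gram windows for "sad good fruit house":
  position 1–4: sad good fruit house
  position 13–16: sad good fruit house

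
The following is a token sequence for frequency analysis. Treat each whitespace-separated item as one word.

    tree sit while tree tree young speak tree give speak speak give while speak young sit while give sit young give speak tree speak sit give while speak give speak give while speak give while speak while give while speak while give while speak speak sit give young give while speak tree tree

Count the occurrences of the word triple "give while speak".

Scanning the 51 overlapping trigram windows for "give while speak":
  position 12–14: give while speak
  position 26–28: give while speak
  position 31–33: give while speak
  position 34–36: give while speak
  position 38–40: give while speak
  position 42–44: give while speak
  position 49–51: give while speak

7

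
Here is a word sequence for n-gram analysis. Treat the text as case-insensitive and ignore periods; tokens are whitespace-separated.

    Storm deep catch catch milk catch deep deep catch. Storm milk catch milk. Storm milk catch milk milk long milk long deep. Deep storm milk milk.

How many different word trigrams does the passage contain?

22

26 tokens → 24 trigram windows in total.
Repeated trigrams (each contributes count−1 duplicates):
  milk catch milk: 2
  storm milk catch: 2
2 duplicate windows → 24 − 2 = 22 distinct.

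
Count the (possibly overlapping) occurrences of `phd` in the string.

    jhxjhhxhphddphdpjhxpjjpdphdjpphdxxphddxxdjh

Sliding a length-3 window over the 43 characters (41 positions):
  position 9–11: phd
  position 13–15: phd
  position 25–27: phd
  position 30–32: phd
  position 35–37: phd

5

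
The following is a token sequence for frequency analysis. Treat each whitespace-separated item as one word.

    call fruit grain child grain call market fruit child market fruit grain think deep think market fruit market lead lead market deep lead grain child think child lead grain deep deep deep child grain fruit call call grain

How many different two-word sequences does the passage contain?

30

38 tokens → 37 bigram windows in total.
Repeated bigrams (each contributes count−1 duplicates):
  market fruit: 3
  child grain: 2
  deep deep: 2
  fruit grain: 2
  grain child: 2
  lead grain: 2
7 duplicate windows → 37 − 7 = 30 distinct.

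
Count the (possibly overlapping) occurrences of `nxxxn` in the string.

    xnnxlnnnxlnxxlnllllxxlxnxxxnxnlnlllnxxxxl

Sliding a length-5 window over the 41 characters (37 positions):
  position 24–28: nxxxn

1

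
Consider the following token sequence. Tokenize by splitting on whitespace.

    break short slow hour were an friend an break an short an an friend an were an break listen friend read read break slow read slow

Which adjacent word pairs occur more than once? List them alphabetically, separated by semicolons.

an break; an friend; friend an; were an

Bigram counts meeting the condition (more than once):
  an break: 2
  an friend: 2
  friend an: 2
  were an: 2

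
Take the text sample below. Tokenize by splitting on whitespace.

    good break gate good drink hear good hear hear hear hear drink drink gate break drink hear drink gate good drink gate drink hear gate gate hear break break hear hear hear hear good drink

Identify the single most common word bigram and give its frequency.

Bigram frequencies (highest first):
  hear hear: 6
  good drink: 3
  drink hear: 3
  drink gate: 3
  gate good: 2
  hear good: 2
  … (14 more, each ≤ 2)

"hear hear", 6 times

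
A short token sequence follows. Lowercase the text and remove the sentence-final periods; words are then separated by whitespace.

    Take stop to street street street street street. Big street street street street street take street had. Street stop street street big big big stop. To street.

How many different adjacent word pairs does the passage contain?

27 tokens → 26 bigram windows in total.
Repeated bigrams (each contributes count−1 duplicates):
  street street: 9
  big big: 2
  stop to: 2
  street big: 2
  to street: 2
12 duplicate windows → 26 − 12 = 14 distinct.

14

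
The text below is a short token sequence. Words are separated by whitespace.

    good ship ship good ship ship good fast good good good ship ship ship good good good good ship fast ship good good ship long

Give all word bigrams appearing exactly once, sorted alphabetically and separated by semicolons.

fast good; fast ship; good fast; ship fast; ship long

Bigram counts meeting the condition (exactly once):
  fast good: 1
  fast ship: 1
  good fast: 1
  ship fast: 1
  ship long: 1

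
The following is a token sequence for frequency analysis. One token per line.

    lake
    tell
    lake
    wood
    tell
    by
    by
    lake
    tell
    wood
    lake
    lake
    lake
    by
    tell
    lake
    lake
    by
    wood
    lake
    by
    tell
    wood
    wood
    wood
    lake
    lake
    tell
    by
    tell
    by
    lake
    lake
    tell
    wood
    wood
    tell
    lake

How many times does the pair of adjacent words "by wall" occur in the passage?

0

Scanning the 37 overlapping bigram windows for "by wall":
  (none found)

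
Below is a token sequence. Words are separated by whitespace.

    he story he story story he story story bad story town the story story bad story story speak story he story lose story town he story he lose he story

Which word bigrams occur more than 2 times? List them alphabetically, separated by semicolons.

Bigram counts meeting the condition (more than 2 times):
  he story: 6
  story he: 4
  story story: 4

he story; story he; story story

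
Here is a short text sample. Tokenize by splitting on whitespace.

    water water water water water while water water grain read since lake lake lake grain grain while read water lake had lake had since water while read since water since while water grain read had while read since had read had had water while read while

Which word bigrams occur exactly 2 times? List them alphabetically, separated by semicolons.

Bigram counts meeting the condition (exactly 2 times):
  grain read: 2
  lake had: 2
  lake lake: 2
  read had: 2
  since water: 2
  water grain: 2
  while water: 2

grain read; lake had; lake lake; read had; since water; water grain; while water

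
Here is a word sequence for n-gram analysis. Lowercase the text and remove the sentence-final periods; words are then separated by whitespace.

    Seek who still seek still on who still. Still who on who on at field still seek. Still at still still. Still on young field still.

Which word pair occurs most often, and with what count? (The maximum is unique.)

"still still", 3 times

Bigram frequencies (highest first):
  still still: 3
  who still: 2
  still seek: 2
  seek still: 2
  still on: 2
  on who: 2
  … (10 more, each ≤ 2)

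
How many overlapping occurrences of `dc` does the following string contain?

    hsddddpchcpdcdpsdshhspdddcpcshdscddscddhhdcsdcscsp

4

Sliding a length-2 window over the 50 characters (49 positions):
  position 12–13: dc
  position 25–26: dc
  position 42–43: dc
  position 45–46: dc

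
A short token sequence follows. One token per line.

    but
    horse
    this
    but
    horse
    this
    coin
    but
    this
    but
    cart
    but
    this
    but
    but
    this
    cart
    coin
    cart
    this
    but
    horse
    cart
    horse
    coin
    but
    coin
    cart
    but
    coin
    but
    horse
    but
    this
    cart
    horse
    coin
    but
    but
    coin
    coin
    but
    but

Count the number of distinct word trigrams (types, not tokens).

34

43 tokens → 41 trigram windows in total.
Repeated trigrams (each contributes count−1 duplicates):
  but horse this: 2
  but this but: 2
  but this cart: 2
  cart horse coin: 2
  coin but but: 2
  horse coin but: 2
  this but horse: 2
7 duplicate windows → 41 − 7 = 34 distinct.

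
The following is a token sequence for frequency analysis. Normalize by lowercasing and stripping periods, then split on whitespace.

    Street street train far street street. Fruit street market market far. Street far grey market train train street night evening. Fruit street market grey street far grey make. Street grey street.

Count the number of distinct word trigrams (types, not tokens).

27

31 tokens → 29 trigram windows in total.
Repeated trigrams (each contributes count−1 duplicates):
  fruit street market: 2
  street far grey: 2
2 duplicate windows → 29 − 2 = 27 distinct.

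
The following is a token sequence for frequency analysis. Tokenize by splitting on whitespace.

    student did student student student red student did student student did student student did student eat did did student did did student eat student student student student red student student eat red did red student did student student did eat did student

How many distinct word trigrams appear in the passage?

24

42 tokens → 40 trigram windows in total.
Repeated trigrams (each contributes count−1 duplicates):
  student did student: 5
  did student student: 4
  student student did: 3
  student student student: 3
  did did student: 2
  did student eat: 2
  red student did: 2
  student red student: 2
  … (1 more repeated)
16 duplicate windows → 40 − 16 = 24 distinct.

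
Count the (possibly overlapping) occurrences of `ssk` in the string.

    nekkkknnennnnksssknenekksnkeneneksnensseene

1

Sliding a length-3 window over the 43 characters (41 positions):
  position 16–18: ssk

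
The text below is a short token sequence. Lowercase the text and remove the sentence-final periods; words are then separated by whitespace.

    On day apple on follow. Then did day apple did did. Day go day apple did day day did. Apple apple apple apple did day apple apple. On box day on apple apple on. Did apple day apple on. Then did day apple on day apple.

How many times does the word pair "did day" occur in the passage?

Scanning the 45 overlapping bigram windows for "did day":
  position 7–8: did day
  position 11–12: did day
  position 16–17: did day
  position 24–25: did day
  position 41–42: did day

5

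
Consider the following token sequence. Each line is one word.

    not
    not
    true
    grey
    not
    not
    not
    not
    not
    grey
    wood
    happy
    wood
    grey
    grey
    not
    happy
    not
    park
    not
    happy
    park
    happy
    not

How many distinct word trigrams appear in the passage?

24 tokens → 22 trigram windows in total.
Repeated trigrams (each contributes count−1 duplicates):
  not not not: 3
2 duplicate windows → 22 − 2 = 20 distinct.

20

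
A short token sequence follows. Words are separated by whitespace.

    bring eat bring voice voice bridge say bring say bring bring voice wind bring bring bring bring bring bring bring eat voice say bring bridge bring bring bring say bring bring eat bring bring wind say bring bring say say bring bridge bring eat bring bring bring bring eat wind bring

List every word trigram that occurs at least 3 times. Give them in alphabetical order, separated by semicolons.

Trigram counts meeting the condition (at least 3 times):
  bring bring bring: 8
  bring bring eat: 3
  bring eat bring: 3
  say bring bring: 3

bring bring bring; bring bring eat; bring eat bring; say bring bring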